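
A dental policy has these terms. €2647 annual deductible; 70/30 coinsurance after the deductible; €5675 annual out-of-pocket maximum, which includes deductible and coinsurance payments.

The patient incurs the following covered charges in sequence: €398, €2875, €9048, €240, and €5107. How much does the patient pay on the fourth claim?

€72

Bill 1, €398: fully absorbed by the deductible. Patient pays €398; OOP now €398.
Bill 2, €2875: €2249 to deductible, leaving €626; 30% of €626 = €187.80. Patient pays €2436.80; OOP now €2834.80.
Bill 3, €9048: 30% coinsurance on €9048 = €2714.40. Patient owes €2714.40 (running OOP €5549.20).
Bill 4, €240: 30% coinsurance on €240 = €72. Cost to patient: €72. OOP to date €5621.20.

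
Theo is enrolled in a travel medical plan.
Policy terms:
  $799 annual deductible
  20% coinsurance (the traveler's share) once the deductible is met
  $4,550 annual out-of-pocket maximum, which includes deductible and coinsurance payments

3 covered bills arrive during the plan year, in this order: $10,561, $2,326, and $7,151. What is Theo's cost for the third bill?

$1,333.40

Claim 1 — $10,561: deductible takes $799, $9,762 remains; traveler's 20% is $1,952.40. Traveler pays $2,751.40; OOP now $2,751.40.
Claim 2 — $2,326: 20% coinsurance on $2,326 = $465.20. Cost to traveler: $465.20. OOP to date $3,216.60.
Claim 3 — $7,151: deductible met; 20% of $7,151 = $1,430.20. Adding that to $3,216.60 gives $4,646.80, past the $4,550 cap; traveler pays only $4,550 − $3,216.60 = $1,333.40.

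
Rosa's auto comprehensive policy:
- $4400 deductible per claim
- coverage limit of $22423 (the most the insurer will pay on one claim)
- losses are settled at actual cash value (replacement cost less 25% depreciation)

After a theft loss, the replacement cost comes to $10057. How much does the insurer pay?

Actual cash value after 25% depreciation: $10057 × 75% = $7542.75.
Subtract the deductible: $7542.75 − $4400 = $3142.75.
$3142.75 ≤ $22423, so the limit doesn't bind; insurer pays $3142.75.

$3142.75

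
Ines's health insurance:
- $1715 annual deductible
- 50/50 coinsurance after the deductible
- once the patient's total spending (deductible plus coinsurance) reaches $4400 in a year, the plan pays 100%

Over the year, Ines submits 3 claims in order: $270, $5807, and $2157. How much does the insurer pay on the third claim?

Claim 1 ($270): entire amount goes to the deductible. Cost to patient: $270. OOP to date $270. Insurer: $270 − $270 = $0.
Claim 2 ($5807): deductible takes $1445, $4362 remains; 50% of $4362 = $2181. Cost to patient: $3626. OOP to date $3896. Insurer: $5807 − $3626 = $2181.
Claim 3 ($2157): deductible met; 50% of $2157 = $1078.50. Adding that to $3896 gives $4974.50, past the $4400 cap; patient pays only $4400 − $3896 = $504. Insurer: $2157 − $504 = $1653.

$1653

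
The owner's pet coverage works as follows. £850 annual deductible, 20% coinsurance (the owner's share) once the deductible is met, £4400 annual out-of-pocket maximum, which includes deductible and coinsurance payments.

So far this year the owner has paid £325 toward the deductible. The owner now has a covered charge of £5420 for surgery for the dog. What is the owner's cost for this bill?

£1504

Remaining deductible: £850 − £325 = £525.
After the £525 deductible portion, £5420 − £525 = £4895 is subject to coinsurance.
Owner's 20% share of £4895 is £979.
Owner responsibility before any cap: £525 + £979 = £1504.
Year-to-date out-of-pocket becomes £325 + £1504 = £1829, still under the £4400 maximum, so no cap applies.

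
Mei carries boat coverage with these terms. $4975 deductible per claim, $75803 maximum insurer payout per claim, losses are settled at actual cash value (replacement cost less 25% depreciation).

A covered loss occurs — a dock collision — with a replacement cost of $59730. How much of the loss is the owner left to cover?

Depreciate 25%: the covered value is $59730 × 0.75 = $44797.50.
Less the $4975 deductible: $44797.50 − $4975 = $39822.50.
That's under the $75803 cap, so the insurer reimburses the full $39822.50.
Owner's share is the uncovered remainder: $59730 − $39822.50 = $19907.50.

$19907.50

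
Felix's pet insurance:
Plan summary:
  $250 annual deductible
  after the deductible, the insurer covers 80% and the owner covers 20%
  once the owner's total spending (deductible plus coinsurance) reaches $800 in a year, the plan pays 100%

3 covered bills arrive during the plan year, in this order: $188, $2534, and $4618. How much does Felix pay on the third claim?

$55.60

Claim 1 — $188: all of it applies to the deductible. Cost to owner: $188. OOP to date $188.
Claim 2 — $2534: $62 finishes the deductible; $2472 goes to coinsurance; owner's 20% is $494.40. Owner pays $556.40; OOP now $744.40.
Claim 3 — $4618: deductible already satisfied, so owner's share is 20% × $4618 = $923.60. Adding that to $744.40 gives $1668, past the $800 cap; owner pays only $800 − $744.40 = $55.60.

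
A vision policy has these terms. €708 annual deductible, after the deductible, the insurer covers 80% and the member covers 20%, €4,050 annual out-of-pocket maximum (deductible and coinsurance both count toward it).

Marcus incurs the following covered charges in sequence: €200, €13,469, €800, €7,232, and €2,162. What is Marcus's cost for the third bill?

€160

Bill 1, €200: fully absorbed by the deductible. Member pays €200; OOP now €200.
Bill 2, €13,469: €508 to deductible, leaving €12,961; member's 20% is €2,592.20. Member pays €3,100.20; OOP now €3,300.20.
Bill 3, €800: deductible met; 20% of €800 = €160. Cost to member: €160. OOP to date €3,460.20.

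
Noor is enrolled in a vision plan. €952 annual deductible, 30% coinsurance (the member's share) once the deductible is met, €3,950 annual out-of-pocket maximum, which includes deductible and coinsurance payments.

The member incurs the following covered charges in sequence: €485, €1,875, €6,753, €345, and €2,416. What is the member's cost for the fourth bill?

€103.50

Claim 1 (€485): all of it applies to the deductible. Member pays €485; OOP now €485.
Claim 2 (€1,875): €467 to deductible, leaving €1,408; 30% of €1,408 = €422.40. Member pays €889.40; OOP now €1,374.40.
Claim 3 (€6,753): deductible met; 30% of €6,753 = €2,025.90. Cost to member: €2,025.90. OOP to date €3,400.30.
Claim 4 (€345): 30% coinsurance on €345 = €103.50. Cost to member: €103.50. OOP to date €3,503.80.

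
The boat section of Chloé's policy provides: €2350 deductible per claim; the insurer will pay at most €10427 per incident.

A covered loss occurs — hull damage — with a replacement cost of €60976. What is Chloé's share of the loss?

€50549

After the deductible, €60976 − €2350 = €58626 remains.
€58626 exceeds the €10427 limit, so the insurer pays the limit: €10427.
Owner's share is the uncovered remainder: €60976 − €10427 = €50549.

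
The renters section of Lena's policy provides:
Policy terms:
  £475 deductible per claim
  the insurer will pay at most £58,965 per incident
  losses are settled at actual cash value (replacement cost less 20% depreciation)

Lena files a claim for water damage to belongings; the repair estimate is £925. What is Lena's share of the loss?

Actual cash value after 20% depreciation: £925 × 80% = £740.
After the deductible, £740 − £475 = £265 remains.
£265 ≤ £58,965, so the limit doesn't bind; insurer pays £265.
Tenant's share is the uncovered remainder: £925 − £265 = £660.

£660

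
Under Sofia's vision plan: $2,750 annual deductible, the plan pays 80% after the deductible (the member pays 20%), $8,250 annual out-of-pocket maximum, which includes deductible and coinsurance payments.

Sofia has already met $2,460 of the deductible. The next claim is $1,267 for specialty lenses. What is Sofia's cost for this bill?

Deductible still to meet: $2,750 − $2,460 = $290.
After the $290 deductible portion, $1,267 − $290 = $977 is subject to coinsurance.
Member's 20% share of $977 is $195.40.
That puts the member's cost at $290 + $195.40 = $485.40 before any cap.
Year-to-date out-of-pocket becomes $2,460 + $485.40 = $2,945.40, still under the $8,250 maximum, so no cap applies.

$485.40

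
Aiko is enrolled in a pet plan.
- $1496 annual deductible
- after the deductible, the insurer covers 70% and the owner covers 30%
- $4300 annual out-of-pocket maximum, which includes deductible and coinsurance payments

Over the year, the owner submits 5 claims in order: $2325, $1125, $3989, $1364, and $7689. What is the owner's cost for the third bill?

$1196.70

Claim 1 ($2325): $1496 to deductible, leaving $829; owner's 30% is $248.70. Owner pays $1744.70; OOP now $1744.70.
Claim 2 ($1125): 30% coinsurance on $1125 = $337.50. Owner owes $337.50 (running OOP $2082.20).
Claim 3 ($3989): deductible met; 30% of $3989 = $1196.70. Owner pays $1196.70; OOP now $3278.90.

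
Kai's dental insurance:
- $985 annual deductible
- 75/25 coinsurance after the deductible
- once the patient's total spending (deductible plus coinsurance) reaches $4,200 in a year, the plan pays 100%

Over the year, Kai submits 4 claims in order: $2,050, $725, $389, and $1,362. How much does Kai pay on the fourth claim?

$340.50

Claim 1 — $2,050: $985 to deductible, leaving $1,065; 25% of $1,065 = $266.25. Cost to patient: $1,251.25. OOP to date $1,251.25.
Claim 2 — $725: deductible already satisfied, so patient's share is 25% × $725 = $181.25. Patient pays $181.25; OOP now $1,432.50.
Claim 3 — $389: 25% coinsurance on $389 = $97.25. Patient owes $97.25 (running OOP $1,529.75).
Claim 4 — $1,362: deductible met; 25% of $1,362 = $340.50. Patient owes $340.50 (running OOP $1,870.25).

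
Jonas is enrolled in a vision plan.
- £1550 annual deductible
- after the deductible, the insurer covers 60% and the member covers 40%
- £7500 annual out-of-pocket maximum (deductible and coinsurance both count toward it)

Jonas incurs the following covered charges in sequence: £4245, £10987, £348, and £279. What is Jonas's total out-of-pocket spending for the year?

Bill 1, £4245: deductible takes £1550, £2695 remains; coinsurance £2695 × 40% = £1078. Member pays £2628; OOP now £2628.
Bill 2, £10987: deductible met; 40% of £10987 = £4394.80. Member owes £4394.80 (running OOP £7022.80).
Bill 3, £348: 40% coinsurance on £348 = £139.20. Member pays £139.20; OOP now £7162.
Bill 4, £279: deductible already satisfied, so member's share is 40% × £279 = £111.60. Member pays £111.60; OOP now £7273.60.
Summing the member's payments: £2628 + £4394.80 + £139.20 + £111.60 = £7273.60.

£7273.60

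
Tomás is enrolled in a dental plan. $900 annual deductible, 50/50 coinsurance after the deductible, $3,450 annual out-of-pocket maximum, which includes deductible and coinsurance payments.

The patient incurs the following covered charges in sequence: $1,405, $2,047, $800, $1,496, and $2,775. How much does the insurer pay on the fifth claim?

$2,649

Claim 1 ($1,405): deductible takes $900, $505 remains; patient's 50% is $252.50. Patient owes $1,152.50 (running OOP $1,152.50). Insurer: $1,405 − $1,152.50 = $252.50.
Claim 2 ($2,047): 50% coinsurance on $2,047 = $1,023.50. Patient owes $1,023.50 (running OOP $2,176). Insurer: $2,047 − $1,023.50 = $1,023.50.
Claim 3 ($800): deductible met; 50% of $800 = $400. Patient owes $400 (running OOP $2,576). Plan pays $800 − $400 = $400.
Claim 4 ($1,496): deductible met; 50% of $1,496 = $748. Patient owes $748 (running OOP $3,324). Plan pays $1,496 − $748 = $748.
Claim 5 ($2,775): deductible already satisfied, so patient's share is 50% × $2,775 = $1,387.50. OOP would hit $4,711.50 > $3,450, so the cap limits the patient to $3,450 − $3,324 = $126. Insurer: $2,775 − $126 = $2,649.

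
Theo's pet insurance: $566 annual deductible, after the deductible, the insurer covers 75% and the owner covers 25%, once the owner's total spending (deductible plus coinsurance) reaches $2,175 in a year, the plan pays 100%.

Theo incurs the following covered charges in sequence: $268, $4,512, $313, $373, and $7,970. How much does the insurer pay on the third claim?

#1 ($268): entire amount goes to the deductible. Owner pays $268; OOP now $268. Insurer: $268 − $268 = $0.
#2 ($4,512): $298 finishes the deductible; $4,214 goes to coinsurance; owner's 25% is $1,053.50. Owner owes $1,351.50 (running OOP $1,619.50). Insurer: $4,512 − $1,351.50 = $3,160.50.
#3 ($313): deductible already satisfied, so owner's share is 25% × $313 = $78.25. Cost to owner: $78.25. OOP to date $1,697.75. Plan pays $313 − $78.25 = $234.75.

$234.75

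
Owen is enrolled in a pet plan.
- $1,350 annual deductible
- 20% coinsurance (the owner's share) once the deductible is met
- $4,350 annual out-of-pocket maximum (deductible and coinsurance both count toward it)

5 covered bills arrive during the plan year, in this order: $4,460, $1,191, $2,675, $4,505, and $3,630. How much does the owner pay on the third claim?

Claim 1 ($4,460): deductible takes $1,350, $3,110 remains; owner's 20% is $622. Owner owes $1,972 (running OOP $1,972).
Claim 2 ($1,191): 20% coinsurance on $1,191 = $238.20. Owner pays $238.20; OOP now $2,210.20.
Claim 3 ($2,675): deductible met; 20% of $2,675 = $535. Cost to owner: $535. OOP to date $2,745.20.

$535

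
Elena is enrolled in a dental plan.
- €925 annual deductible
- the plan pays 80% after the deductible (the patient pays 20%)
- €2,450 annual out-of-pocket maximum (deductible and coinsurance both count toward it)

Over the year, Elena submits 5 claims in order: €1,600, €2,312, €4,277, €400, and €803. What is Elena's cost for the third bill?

Claim 1 — €1,600: €925 to deductible, leaving €675; 20% of €675 = €135. Cost to patient: €1,060. OOP to date €1,060.
Claim 2 — €2,312: 20% coinsurance on €2,312 = €462.40. Patient pays €462.40; OOP now €1,522.40.
Claim 3 — €4,277: deductible already satisfied, so patient's share is 20% × €4,277 = €855.40. Patient owes €855.40 (running OOP €2,377.80).

€855.40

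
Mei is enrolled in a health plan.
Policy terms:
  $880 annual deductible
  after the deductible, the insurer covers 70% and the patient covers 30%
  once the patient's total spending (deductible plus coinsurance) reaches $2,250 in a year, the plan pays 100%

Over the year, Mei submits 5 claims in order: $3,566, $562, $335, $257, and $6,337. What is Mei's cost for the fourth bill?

$77.10

Claim 1 ($3,566): $880 finishes the deductible; $2,686 goes to coinsurance; coinsurance $2,686 × 30% = $805.80. Patient pays $1,685.80; OOP now $1,685.80.
Claim 2 ($562): 30% coinsurance on $562 = $168.60. Patient owes $168.60 (running OOP $1,854.40).
Claim 3 ($335): deductible met; 30% of $335 = $100.50. Patient pays $100.50; OOP now $1,954.90.
Claim 4 ($257): deductible already satisfied, so patient's share is 30% × $257 = $77.10. Cost to patient: $77.10. OOP to date $2,032.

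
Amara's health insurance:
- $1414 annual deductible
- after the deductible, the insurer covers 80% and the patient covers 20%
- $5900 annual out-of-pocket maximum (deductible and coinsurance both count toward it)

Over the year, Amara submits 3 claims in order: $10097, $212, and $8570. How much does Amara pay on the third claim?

$1714

Claim 1 ($10097): $1414 to deductible, leaving $8683; patient's 20% is $1736.60. Patient owes $3150.60 (running OOP $3150.60).
Claim 2 ($212): 20% coinsurance on $212 = $42.40. Cost to patient: $42.40. OOP to date $3193.
Claim 3 ($8570): 20% coinsurance on $8570 = $1714. Patient owes $1714 (running OOP $4907).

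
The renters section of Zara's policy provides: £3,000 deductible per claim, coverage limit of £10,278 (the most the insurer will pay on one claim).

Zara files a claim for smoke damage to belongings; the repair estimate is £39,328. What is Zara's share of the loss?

Subtract the deductible: £39,328 − £3,000 = £36,328.
£36,328 exceeds the £10,278 limit, so the insurer pays the limit: £10,278.
Tenant's share is the uncovered remainder: £39,328 − £10,278 = £29,050.

£29,050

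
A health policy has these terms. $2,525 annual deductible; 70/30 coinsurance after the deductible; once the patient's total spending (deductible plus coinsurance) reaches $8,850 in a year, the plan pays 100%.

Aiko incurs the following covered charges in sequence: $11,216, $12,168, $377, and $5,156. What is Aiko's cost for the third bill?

Claim 1 ($11,216): $2,525 finishes the deductible; $8,691 goes to coinsurance; 30% of $8,691 = $2,607.30. Patient owes $5,132.30 (running OOP $5,132.30).
Claim 2 ($12,168): deductible met; 30% of $12,168 = $3,650.40. Patient owes $3,650.40 (running OOP $8,782.70).
Claim 3 ($377): deductible already satisfied, so patient's share is 30% × $377 = $113.10. Adding that to $8,782.70 gives $8,895.80, past the $8,850 cap; patient pays only $8,850 − $8,782.70 = $67.30.

$67.30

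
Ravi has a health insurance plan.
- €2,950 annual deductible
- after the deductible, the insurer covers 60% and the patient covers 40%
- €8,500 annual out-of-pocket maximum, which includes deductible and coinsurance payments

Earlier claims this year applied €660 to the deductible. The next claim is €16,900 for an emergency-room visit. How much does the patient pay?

€7,840

Remaining deductible: €2,950 − €660 = €2,290.
The remaining €14,610 (= €16,900 − €2,290) moves to coinsurance.
Patient's 40% share of €14,610 is €5,844.
So the patient owes €2,290 + €5,844 = €8,134 before any cap.
Year-to-date out-of-pocket would reach €660 + €8,134 = €8,794, above the €8,500 maximum, so the patient pays only €8,500 − €660 = €7,840.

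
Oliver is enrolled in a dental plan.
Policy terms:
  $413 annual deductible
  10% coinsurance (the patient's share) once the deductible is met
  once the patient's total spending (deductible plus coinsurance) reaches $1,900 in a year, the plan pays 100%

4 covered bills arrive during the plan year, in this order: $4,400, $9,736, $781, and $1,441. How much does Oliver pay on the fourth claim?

$36.60

Claim 1 ($4,400): $413 to deductible, leaving $3,987; coinsurance $3,987 × 10% = $398.70. Patient owes $811.70 (running OOP $811.70).
Claim 2 ($9,736): deductible already satisfied, so patient's share is 10% × $9,736 = $973.60. Cost to patient: $973.60. OOP to date $1,785.30.
Claim 3 ($781): deductible already satisfied, so patient's share is 10% × $781 = $78.10. Patient owes $78.10 (running OOP $1,863.40).
Claim 4 ($1,441): 10% coinsurance on $1,441 = $144.10. OOP would hit $2,007.50 > $1,900, so the cap limits the patient to $1,900 − $1,863.40 = $36.60.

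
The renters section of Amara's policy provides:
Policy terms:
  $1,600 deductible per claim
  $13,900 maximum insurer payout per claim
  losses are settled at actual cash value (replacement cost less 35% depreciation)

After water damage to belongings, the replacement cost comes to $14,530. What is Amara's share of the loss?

At 35% depreciation, ACV = $14,530 − $5,085.50 = $9,444.50.
Less the $1,600 deductible: $9,444.50 − $1,600 = $7,844.50.
That's under the $13,900 cap, so the insurer reimburses the full $7,844.50.
Tenant's share is the uncovered remainder: $14,530 − $7,844.50 = $6,685.50.

$6,685.50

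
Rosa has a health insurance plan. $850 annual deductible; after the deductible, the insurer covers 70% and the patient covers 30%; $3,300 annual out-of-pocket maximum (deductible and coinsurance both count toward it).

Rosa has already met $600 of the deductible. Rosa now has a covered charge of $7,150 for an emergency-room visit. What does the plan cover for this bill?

$4,830

Deductible still to meet: $850 − $600 = $250.
After the $250 deductible portion, $7,150 − $250 = $6,900 is subject to coinsurance.
30% of $6,900 = $2,070 falls to the patient.
Patient responsibility before any cap: $250 + $2,070 = $2,320.
Cumulative spending $600 + $2,320 = $2,920 stays under the $3,300 maximum.
The insurer covers the remainder: $7,150 − $2,320 = $4,830.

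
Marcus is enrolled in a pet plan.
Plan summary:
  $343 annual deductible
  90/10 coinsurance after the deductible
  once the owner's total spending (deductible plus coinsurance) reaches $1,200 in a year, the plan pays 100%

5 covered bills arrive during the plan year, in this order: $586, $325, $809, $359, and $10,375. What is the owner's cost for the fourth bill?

#1 ($586): deductible takes $343, $243 remains; coinsurance $243 × 10% = $24.30. Owner owes $367.30 (running OOP $367.30).
#2 ($325): deductible already satisfied, so owner's share is 10% × $325 = $32.50. Cost to owner: $32.50. OOP to date $399.80.
#3 ($809): deductible already satisfied, so owner's share is 10% × $809 = $80.90. Owner pays $80.90; OOP now $480.70.
#4 ($359): deductible already satisfied, so owner's share is 10% × $359 = $35.90. Owner pays $35.90; OOP now $516.60.

$35.90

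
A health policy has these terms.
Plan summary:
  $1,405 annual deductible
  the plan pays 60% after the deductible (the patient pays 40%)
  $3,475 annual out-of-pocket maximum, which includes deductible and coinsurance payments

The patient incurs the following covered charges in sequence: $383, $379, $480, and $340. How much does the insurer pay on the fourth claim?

$106.20

Claim 1 — $383: entire amount goes to the deductible. Patient owes $383 (running OOP $383). Plan pays $383 − $383 = $0.
Claim 2 — $379: fully absorbed by the deductible. Patient pays $379; OOP now $762. Plan pays $379 − $379 = $0.
Claim 3 — $480: entire amount goes to the deductible. Patient pays $480; OOP now $1,242. Plan pays $480 − $480 = $0.
Claim 4 — $340: $163 finishes the deductible; $177 goes to coinsurance; 40% of $177 = $70.80. Patient owes $233.80 (running OOP $1,475.80). Insurer: $340 − $233.80 = $106.20.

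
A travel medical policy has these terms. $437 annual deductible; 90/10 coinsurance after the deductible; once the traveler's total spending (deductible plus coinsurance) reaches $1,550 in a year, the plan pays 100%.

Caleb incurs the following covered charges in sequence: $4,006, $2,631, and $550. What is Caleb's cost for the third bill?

$55

#1 ($4,006): $437 to deductible, leaving $3,569; 10% of $3,569 = $356.90. Traveler owes $793.90 (running OOP $793.90).
#2 ($2,631): deductible already satisfied, so traveler's share is 10% × $2,631 = $263.10. Traveler owes $263.10 (running OOP $1,057).
#3 ($550): 10% coinsurance on $550 = $55. Traveler pays $55; OOP now $1,112.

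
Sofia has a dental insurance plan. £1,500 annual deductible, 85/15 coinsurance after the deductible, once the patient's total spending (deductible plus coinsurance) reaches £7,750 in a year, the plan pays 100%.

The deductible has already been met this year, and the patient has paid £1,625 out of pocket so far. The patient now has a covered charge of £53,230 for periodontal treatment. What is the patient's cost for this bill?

£6,125

With the deductible met, the entire £53,230 is subject to coinsurance.
15% of £53,230 = £7,984.50 falls to the patient.
Adding £7,984.50 to the £1,625 already spent would give £9,609.50, which exceeds the £7,750 cap; the patient pays just £7,750 − £1,625 = £6,125.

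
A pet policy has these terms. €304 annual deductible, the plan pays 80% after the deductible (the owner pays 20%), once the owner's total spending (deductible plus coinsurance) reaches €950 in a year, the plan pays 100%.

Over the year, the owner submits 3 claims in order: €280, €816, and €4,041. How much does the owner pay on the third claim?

#1 (€280): entire amount goes to the deductible. Owner pays €280; OOP now €280.
#2 (€816): €24 finishes the deductible; €792 goes to coinsurance; coinsurance €792 × 20% = €158.40. Cost to owner: €182.40. OOP to date €462.40.
#3 (€4,041): deductible already satisfied, so owner's share is 20% × €4,041 = €808.20. That would push OOP to €1,270.60, over the €950 cap, so owner pays €950 − €462.40 = €487.60.

€487.60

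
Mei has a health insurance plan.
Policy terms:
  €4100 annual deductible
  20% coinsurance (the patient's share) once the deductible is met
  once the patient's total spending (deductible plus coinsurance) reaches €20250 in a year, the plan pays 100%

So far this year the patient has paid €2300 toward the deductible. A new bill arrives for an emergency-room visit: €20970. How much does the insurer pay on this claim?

Deductible still to meet: €4100 − €2300 = €1800.
After the €1800 deductible portion, €20970 − €1800 = €19170 is subject to coinsurance.
Patient's 20% share of €19170 is €3834.
So the patient owes €1800 + €3834 = €5634 before any cap.
Year-to-date out-of-pocket becomes €2300 + €5634 = €7934, still under the €20250 maximum, so no cap applies.
The plan picks up €20970 − €5634 = €15336.

€15336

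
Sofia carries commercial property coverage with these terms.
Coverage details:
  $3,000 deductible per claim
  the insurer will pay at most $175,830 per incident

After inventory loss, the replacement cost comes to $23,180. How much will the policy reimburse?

$20,180

Subtract the deductible: $23,180 − $3,000 = $20,180.
$20,180 is within the $175,830 limit, so the insurer pays $20,180.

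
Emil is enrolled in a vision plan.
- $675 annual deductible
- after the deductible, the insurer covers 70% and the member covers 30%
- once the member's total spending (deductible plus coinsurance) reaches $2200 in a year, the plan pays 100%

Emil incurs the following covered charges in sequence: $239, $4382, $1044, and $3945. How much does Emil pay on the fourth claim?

#1 ($239): fully absorbed by the deductible. Member owes $239 (running OOP $239).
#2 ($4382): deductible takes $436, $3946 remains; 30% of $3946 = $1183.80. Member owes $1619.80 (running OOP $1858.80).
#3 ($1044): deductible already satisfied, so member's share is 30% × $1044 = $313.20. Member owes $313.20 (running OOP $2172).
#4 ($3945): 30% coinsurance on $3945 = $1183.50. OOP would hit $3355.50 > $2200, so the cap limits the member to $2200 − $2172 = $28.

$28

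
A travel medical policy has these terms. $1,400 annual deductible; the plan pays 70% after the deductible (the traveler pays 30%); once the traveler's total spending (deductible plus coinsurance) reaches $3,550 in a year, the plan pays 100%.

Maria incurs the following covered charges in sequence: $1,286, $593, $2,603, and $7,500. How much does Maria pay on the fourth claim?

$1,225.40

#1 ($1,286): entire amount goes to the deductible. Traveler owes $1,286 (running OOP $1,286).
#2 ($593): deductible takes $114, $479 remains; 30% of $479 = $143.70. Traveler owes $257.70 (running OOP $1,543.70).
#3 ($2,603): 30% coinsurance on $2,603 = $780.90. Traveler owes $780.90 (running OOP $2,324.60).
#4 ($7,500): deductible already satisfied, so traveler's share is 30% × $7,500 = $2,250. That would push OOP to $4,574.60, over the $3,550 cap, so traveler pays $3,550 − $2,324.60 = $1,225.40.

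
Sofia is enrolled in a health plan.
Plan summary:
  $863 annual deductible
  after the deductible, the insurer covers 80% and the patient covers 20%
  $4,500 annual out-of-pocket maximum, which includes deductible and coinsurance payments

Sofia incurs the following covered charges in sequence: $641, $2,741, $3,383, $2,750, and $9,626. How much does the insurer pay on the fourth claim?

$2,200

Bill 1, $641: entire amount goes to the deductible. Cost to patient: $641. OOP to date $641. Plan pays $641 − $641 = $0.
Bill 2, $2,741: $222 to deductible, leaving $2,519; patient's 20% is $503.80. Patient owes $725.80 (running OOP $1,366.80). Plan pays $2,741 − $725.80 = $2,015.20.
Bill 3, $3,383: deductible already satisfied, so patient's share is 20% × $3,383 = $676.60. Patient owes $676.60 (running OOP $2,043.40). Plan pays $3,383 − $676.60 = $2,706.40.
Bill 4, $2,750: deductible already satisfied, so patient's share is 20% × $2,750 = $550. Patient pays $550; OOP now $2,593.40. Insurer: $2,750 − $550 = $2,200.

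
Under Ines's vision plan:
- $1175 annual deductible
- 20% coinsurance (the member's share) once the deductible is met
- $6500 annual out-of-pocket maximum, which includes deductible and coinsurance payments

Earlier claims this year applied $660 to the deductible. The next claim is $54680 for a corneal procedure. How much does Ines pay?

Remaining deductible: $1175 − $660 = $515.
After the $515 deductible portion, $54680 − $515 = $54165 is subject to coinsurance.
Coinsurance: $54165 × 20% = $10833.
Member responsibility before any cap: $515 + $10833 = $11348.
Adding $11348 to the $660 already spent would give $12008, which exceeds the $6500 cap; the member pays just $6500 − $660 = $5840.

$5840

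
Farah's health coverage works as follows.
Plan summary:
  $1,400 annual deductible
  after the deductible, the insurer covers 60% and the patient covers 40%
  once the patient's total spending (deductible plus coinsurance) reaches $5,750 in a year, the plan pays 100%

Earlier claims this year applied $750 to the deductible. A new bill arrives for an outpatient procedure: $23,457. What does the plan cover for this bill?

$18,457

Remaining deductible: $1,400 − $750 = $650.
That leaves $23,457 − $650 = $22,807 for coinsurance.
40% of $22,807 = $9,122.80 falls to the patient.
That puts the patient's cost at $650 + $9,122.80 = $9,772.80 before any cap.
That would bring total out-of-pocket to $10,522.80, past the $5,750 cap. The patient is capped at $5,750 − $750 = $5,000 on this claim.
The insurer covers the remainder: $23,457 − $5,000 = $18,457.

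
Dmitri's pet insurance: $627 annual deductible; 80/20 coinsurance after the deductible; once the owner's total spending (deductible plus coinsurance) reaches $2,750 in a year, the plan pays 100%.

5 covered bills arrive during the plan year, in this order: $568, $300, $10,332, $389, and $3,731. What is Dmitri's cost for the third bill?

$2,066.40

Bill 1, $568: all of it applies to the deductible. Owner owes $568 (running OOP $568).
Bill 2, $300: $59 finishes the deductible; $241 goes to coinsurance; 20% of $241 = $48.20. Cost to owner: $107.20. OOP to date $675.20.
Bill 3, $10,332: 20% coinsurance on $10,332 = $2,066.40. Owner owes $2,066.40 (running OOP $2,741.60).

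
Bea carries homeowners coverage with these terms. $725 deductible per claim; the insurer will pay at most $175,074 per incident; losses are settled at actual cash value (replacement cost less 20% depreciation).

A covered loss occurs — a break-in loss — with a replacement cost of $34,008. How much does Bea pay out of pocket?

$7,526.60

Depreciate 20%: the covered value is $34,008 × 0.8 = $27,206.40.
Subtract the deductible: $27,206.40 − $725 = $26,481.40.
$26,481.40 ≤ $175,074, so the limit doesn't bind; insurer pays $26,481.40.
The homeowner bears the rest of the original loss: $34,008 − $26,481.40 = $7,526.60.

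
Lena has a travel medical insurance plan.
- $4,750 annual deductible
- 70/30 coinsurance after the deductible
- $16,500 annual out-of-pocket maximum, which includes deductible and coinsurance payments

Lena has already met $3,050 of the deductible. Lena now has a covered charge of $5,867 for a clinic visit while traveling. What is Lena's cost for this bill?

$2,950.10

Remaining deductible: $4,750 − $3,050 = $1,700.
The remaining $4,167 (= $5,867 − $1,700) moves to coinsurance.
Traveler's 30% share of $4,167 is $1,250.10.
That puts the traveler's cost at $1,700 + $1,250.10 = $2,950.10 before any cap.
Cumulative spending $3,050 + $2,950.10 = $6,000.10 stays under the $16,500 maximum.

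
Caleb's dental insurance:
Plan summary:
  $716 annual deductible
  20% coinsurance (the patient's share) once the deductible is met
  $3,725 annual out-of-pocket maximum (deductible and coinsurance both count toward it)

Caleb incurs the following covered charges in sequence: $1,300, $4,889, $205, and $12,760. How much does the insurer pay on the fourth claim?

Claim 1 — $1,300: deductible takes $716, $584 remains; 20% of $584 = $116.80. Patient pays $832.80; OOP now $832.80. Plan pays $1,300 − $832.80 = $467.20.
Claim 2 — $4,889: deductible met; 20% of $4,889 = $977.80. Cost to patient: $977.80. OOP to date $1,810.60. Insurer: $4,889 − $977.80 = $3,911.20.
Claim 3 — $205: deductible already satisfied, so patient's share is 20% × $205 = $41. Patient owes $41 (running OOP $1,851.60). Insurer: $205 − $41 = $164.
Claim 4 — $12,760: 20% coinsurance on $12,760 = $2,552. Adding that to $1,851.60 gives $4,403.60, past the $3,725 cap; patient pays only $3,725 − $1,851.60 = $1,873.40. Insurer: $12,760 − $1,873.40 = $10,886.60.

$10,886.60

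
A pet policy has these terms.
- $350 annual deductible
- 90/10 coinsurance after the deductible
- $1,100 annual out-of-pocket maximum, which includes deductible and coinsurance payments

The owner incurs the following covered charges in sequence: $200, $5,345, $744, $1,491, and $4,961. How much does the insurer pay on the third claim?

Claim 1 — $200: entire amount goes to the deductible. Cost to owner: $200. OOP to date $200. Plan pays $200 − $200 = $0.
Claim 2 — $5,345: $150 finishes the deductible; $5,195 goes to coinsurance; owner's 10% is $519.50. Cost to owner: $669.50. OOP to date $869.50. Insurer: $5,345 − $669.50 = $4,675.50.
Claim 3 — $744: deductible already satisfied, so owner's share is 10% × $744 = $74.40. Owner pays $74.40; OOP now $943.90. Plan pays $744 − $74.40 = $669.60.

$669.60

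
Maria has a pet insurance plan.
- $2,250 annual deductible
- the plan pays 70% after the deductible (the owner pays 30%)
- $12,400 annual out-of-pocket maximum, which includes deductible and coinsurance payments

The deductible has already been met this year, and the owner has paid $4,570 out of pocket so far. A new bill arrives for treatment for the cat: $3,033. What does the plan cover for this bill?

$2,123.10

With the deductible met, the entire $3,033 is subject to coinsurance.
Owner's 30% share of $3,033 is $909.90.
Cumulative spending $4,570 + $909.90 = $5,479.90 stays under the $12,400 maximum.
The insurer covers the remainder: $3,033 − $909.90 = $2,123.10.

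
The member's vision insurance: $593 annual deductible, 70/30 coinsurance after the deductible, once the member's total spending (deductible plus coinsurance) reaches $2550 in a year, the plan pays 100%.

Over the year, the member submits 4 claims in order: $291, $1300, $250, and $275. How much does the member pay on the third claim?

Claim 1 ($291): all of it applies to the deductible. Member pays $291; OOP now $291.
Claim 2 ($1300): $302 finishes the deductible; $998 goes to coinsurance; coinsurance $998 × 30% = $299.40. Cost to member: $601.40. OOP to date $892.40.
Claim 3 ($250): 30% coinsurance on $250 = $75. Cost to member: $75. OOP to date $967.40.

$75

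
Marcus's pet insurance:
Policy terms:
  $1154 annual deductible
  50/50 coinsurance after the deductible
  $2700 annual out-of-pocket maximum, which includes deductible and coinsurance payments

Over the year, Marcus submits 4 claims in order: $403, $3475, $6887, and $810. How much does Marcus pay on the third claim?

$184

#1 ($403): all of it applies to the deductible. Owner pays $403; OOP now $403.
#2 ($3475): deductible takes $751, $2724 remains; owner's 50% is $1362. Owner owes $2113 (running OOP $2516).
#3 ($6887): deductible met; 50% of $6887 = $3443.50. That would push OOP to $5959.50, over the $2700 cap, so owner pays $2700 − $2516 = $184.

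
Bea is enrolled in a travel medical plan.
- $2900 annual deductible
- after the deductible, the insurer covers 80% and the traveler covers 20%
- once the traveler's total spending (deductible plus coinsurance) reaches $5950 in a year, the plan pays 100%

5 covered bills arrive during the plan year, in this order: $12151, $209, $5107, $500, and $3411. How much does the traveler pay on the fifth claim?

Bill 1, $12151: $2900 finishes the deductible; $9251 goes to coinsurance; 20% of $9251 = $1850.20. Traveler pays $4750.20; OOP now $4750.20.
Bill 2, $209: deductible already satisfied, so traveler's share is 20% × $209 = $41.80. Traveler pays $41.80; OOP now $4792.
Bill 3, $5107: deductible met; 20% of $5107 = $1021.40. Traveler owes $1021.40 (running OOP $5813.40).
Bill 4, $500: deductible met; 20% of $500 = $100. Traveler owes $100 (running OOP $5913.40).
Bill 5, $3411: 20% coinsurance on $3411 = $682.20. OOP would hit $6595.60 > $5950, so the cap limits the traveler to $5950 − $5913.40 = $36.60.

$36.60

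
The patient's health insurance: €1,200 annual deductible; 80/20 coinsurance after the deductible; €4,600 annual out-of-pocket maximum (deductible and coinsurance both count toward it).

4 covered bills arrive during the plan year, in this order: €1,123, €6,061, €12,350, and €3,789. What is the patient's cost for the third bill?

#1 (€1,123): all of it applies to the deductible. Patient pays €1,123; OOP now €1,123.
#2 (€6,061): €77 finishes the deductible; €5,984 goes to coinsurance; patient's 20% is €1,196.80. Patient pays €1,273.80; OOP now €2,396.80.
#3 (€12,350): deductible met; 20% of €12,350 = €2,470. Adding that to €2,396.80 gives €4,866.80, past the €4,600 cap; patient pays only €4,600 − €2,396.80 = €2,203.20.

€2,203.20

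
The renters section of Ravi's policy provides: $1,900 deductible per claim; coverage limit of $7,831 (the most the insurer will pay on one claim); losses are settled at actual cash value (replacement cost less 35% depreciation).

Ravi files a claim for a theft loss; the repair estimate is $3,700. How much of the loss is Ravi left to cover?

$3,195

At 35% depreciation, ACV = $3,700 − $1,295 = $2,405.
After the deductible, $2,405 − $1,900 = $505 remains.
$505 ≤ $7,831, so the limit doesn't bind; insurer pays $505.
Tenant's share is the uncovered remainder: $3,700 − $505 = $3,195.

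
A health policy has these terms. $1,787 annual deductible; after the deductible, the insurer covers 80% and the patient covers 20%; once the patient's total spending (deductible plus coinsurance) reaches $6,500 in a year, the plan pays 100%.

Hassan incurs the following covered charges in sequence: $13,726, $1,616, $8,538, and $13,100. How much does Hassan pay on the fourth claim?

$294.40

Bill 1, $13,726: deductible takes $1,787, $11,939 remains; patient's 20% is $2,387.80. Cost to patient: $4,174.80. OOP to date $4,174.80.
Bill 2, $1,616: 20% coinsurance on $1,616 = $323.20. Cost to patient: $323.20. OOP to date $4,498.
Bill 3, $8,538: 20% coinsurance on $8,538 = $1,707.60. Patient pays $1,707.60; OOP now $6,205.60.
Bill 4, $13,100: deductible already satisfied, so patient's share is 20% × $13,100 = $2,620. OOP would hit $8,825.60 > $6,500, so the cap limits the patient to $6,500 − $6,205.60 = $294.40.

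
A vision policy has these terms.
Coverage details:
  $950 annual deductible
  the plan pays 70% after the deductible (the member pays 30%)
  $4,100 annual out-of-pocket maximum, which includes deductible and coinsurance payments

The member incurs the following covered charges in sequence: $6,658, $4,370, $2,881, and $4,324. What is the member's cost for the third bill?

$126.60

Bill 1, $6,658: $950 finishes the deductible; $5,708 goes to coinsurance; member's 30% is $1,712.40. Member pays $2,662.40; OOP now $2,662.40.
Bill 2, $4,370: deductible already satisfied, so member's share is 30% × $4,370 = $1,311. Member owes $1,311 (running OOP $3,973.40).
Bill 3, $2,881: deductible already satisfied, so member's share is 30% × $2,881 = $864.30. Adding that to $3,973.40 gives $4,837.70, past the $4,100 cap; member pays only $4,100 − $3,973.40 = $126.60.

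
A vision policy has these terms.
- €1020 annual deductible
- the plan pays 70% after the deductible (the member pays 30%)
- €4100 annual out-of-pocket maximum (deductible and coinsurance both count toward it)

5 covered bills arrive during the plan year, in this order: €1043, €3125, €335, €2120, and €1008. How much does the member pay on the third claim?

Claim 1 (€1043): deductible takes €1020, €23 remains; coinsurance €23 × 30% = €6.90. Cost to member: €1026.90. OOP to date €1026.90.
Claim 2 (€3125): deductible already satisfied, so member's share is 30% × €3125 = €937.50. Member owes €937.50 (running OOP €1964.40).
Claim 3 (€335): 30% coinsurance on €335 = €100.50. Cost to member: €100.50. OOP to date €2064.90.

€100.50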